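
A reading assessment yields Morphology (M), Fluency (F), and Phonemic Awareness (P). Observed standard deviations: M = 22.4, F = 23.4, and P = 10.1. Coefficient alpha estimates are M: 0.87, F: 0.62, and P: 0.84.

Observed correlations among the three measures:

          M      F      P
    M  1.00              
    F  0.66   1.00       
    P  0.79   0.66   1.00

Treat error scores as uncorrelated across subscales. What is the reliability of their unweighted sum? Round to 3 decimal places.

0.885

Var(M+F+P) = 22.4² + 23.4² + 10.1² + 2·[22.4·23.4·0.66 + 22.4·10.1·0.79 + 23.4·10.1·0.66] = 1151.33 + 1361.32 = 2512.65.
With uncorrelated errors the cross-covariances are all true-score covariance, so they carry over unchanged; only the diagonal terms shrink to ρᵢσᵢ².
True-score variance = [22.4²·0.87 + 23.4²·0.62 + 10.1²·0.84] + 1361.32 = 861.707 + 1361.32 = 2223.03.
Reliability = 2223.03 / 2512.65 = 0.885.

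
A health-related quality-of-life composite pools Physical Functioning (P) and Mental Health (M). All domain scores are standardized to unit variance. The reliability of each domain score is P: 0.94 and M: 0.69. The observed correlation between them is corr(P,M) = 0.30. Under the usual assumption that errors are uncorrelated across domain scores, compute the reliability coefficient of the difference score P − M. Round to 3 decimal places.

0.736

Var(P−M) = 1 + 1 − 2·0.30 = 2 − 0.6 = 1.4.
With uncorrelated errors the cross-covariances are all true-score covariance, so they carry over unchanged; only the diagonal terms shrink to ρᵢσᵢ².
True-score variance = [0.94 + 0.69] − 0.6 = 1.63 − 0.6 = 1.03.
Reliability = 1.03 / 1.4 = 0.736.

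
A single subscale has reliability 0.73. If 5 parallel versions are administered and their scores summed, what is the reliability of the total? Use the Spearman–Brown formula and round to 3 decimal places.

ρ_k = kρ / (1 + (k−1)ρ) = 5·0.73 / (1 + 4·0.73) = 3.650 / 3.920 = 0.931.

0.931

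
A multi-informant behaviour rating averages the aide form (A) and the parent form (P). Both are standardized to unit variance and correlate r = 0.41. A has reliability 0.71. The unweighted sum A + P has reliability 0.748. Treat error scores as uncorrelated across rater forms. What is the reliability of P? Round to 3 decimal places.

0.579

Var(A+P) = 2 + 2·0.41 = 2.820.
True-score variance = ρ_A + ρ_P + 2·0.41, so 0.748 = (0.71 + ρ_P + 0.82) / 2.820.
ρ_P = 0.748·2.820 − 0.71 − 0.82 = 0.579.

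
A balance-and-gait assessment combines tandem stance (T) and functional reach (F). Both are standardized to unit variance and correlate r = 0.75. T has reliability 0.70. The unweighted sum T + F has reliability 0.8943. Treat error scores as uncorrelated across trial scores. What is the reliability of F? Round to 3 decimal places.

0.930

Var(T+F) = 2 + 2·0.75 = 3.500.
True-score variance = ρ_T + ρ_F + 2·0.75, so 0.8943 = (0.70 + ρ_F + 1.50) / 3.500.
ρ_F = 0.8943·3.500 − 0.70 − 1.50 = 0.930.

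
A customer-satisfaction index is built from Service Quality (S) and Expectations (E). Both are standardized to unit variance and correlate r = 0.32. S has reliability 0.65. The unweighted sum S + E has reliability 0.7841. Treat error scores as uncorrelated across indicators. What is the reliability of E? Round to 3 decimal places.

Var(S+E) = 2 + 2·0.32 = 2.640.
True-score variance = ρ_S + ρ_E + 2·0.32, so 0.7841 = (0.65 + ρ_E + 0.64) / 2.640.
ρ_E = 0.7841·2.640 − 0.65 − 0.64 = 0.780.

0.780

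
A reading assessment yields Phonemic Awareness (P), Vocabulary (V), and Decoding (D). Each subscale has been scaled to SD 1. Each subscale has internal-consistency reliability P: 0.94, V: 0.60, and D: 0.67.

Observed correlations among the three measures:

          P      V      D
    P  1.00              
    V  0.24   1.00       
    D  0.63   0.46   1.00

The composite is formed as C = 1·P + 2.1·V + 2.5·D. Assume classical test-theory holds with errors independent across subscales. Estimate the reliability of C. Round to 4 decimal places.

0.8118

Var(C) = 1 + 2.1² + 2.5² + 2·[2.1·0.24 + 2.5·0.63 + 5.25·0.46] = 11.66 + 8.988 = 20.648.
Under uncorrelated errors the observed covariances equal the true-score covariances, so only the own-variance terms attenuate.
True-score variance = [0.94 + 2.1²·0.60 + 2.5²·0.67] + 8.988 = 7.7735 + 8.988 = 16.7615.
Reliability = 16.7615 / 20.648 = 0.8118.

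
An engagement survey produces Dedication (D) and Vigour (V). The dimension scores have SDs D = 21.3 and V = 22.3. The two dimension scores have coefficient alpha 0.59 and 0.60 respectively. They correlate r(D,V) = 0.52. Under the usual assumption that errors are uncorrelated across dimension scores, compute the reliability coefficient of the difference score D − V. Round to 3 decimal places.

0.158

Var(D−V) = 21.3² + 22.3² − 2·21.3·22.3·0.52 = 950.98 − 493.99 = 456.99.
Under uncorrelated errors the observed covariances equal the true-score covariances, so only the own-variance terms attenuate.
True-score variance = [21.3²·0.59 + 22.3²·0.60] − 493.99 = 566.051 − 493.99 = 72.0615.
Reliability = 72.0615 / 456.99 = 0.158.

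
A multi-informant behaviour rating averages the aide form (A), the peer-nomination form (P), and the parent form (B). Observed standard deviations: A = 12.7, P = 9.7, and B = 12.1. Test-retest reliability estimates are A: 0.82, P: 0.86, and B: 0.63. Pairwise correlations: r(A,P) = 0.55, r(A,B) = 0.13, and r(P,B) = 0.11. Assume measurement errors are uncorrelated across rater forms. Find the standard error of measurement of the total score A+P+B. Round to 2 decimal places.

Var(total) = 401.79 + 201.285 = 603.075.
True-score variance = 305.413 + 201.285 = 506.698, so reliability = 0.8402.
Error variance = 603.075 − 506.698 = 96.3765; SEM = √96.3765 = 9.82.

9.82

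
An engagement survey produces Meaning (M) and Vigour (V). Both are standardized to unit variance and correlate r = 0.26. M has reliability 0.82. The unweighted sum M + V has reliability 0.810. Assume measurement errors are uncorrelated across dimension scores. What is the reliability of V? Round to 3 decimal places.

Var(M+V) = 2 + 2·0.26 = 2.520.
True-score variance = ρ_M + ρ_V + 2·0.26, so 0.810 = (0.82 + ρ_V + 0.52) / 2.520.
ρ_V = 0.810·2.520 − 0.82 − 0.52 = 0.701.

0.701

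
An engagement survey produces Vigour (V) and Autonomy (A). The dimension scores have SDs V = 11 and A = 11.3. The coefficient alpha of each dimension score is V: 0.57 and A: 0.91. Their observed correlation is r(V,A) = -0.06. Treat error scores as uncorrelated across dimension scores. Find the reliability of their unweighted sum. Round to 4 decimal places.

0.7283

Var(V+A) = 11² + 11.3² + 2·[11·11.3·(-0.06)] = 248.69 − 14.916 = 233.774.
With uncorrelated errors the cross-covariances are all true-score covariance, so they carry over unchanged; only the diagonal terms shrink to ρᵢσᵢ².
True-score variance = [11²·0.57 + 11.3²·0.91] − 14.916 = 185.168 − 14.916 = 170.252.
Reliability = 170.252 / 233.774 = 0.7283.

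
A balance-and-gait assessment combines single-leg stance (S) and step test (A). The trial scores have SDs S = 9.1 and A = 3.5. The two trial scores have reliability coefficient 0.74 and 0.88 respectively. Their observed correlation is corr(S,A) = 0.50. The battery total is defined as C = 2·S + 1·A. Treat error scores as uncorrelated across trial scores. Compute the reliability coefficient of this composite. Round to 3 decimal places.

Var(C) = 2²·9.1² + 3.5² + 2·[2·9.1·3.5·0.50] = 343.49 + 63.7 = 407.19.
Because errors are independent across components, Cov(Tᵢ,Tⱼ) = Cov(Xᵢ,Xⱼ); the off-diagonal part of the true-score variance is the same as above.
True-score variance = [2²·9.1²·0.74 + 3.5²·0.88] + 63.7 = 255.898 + 63.7 = 319.598.
Reliability = 319.598 / 407.19 = 0.785.

0.785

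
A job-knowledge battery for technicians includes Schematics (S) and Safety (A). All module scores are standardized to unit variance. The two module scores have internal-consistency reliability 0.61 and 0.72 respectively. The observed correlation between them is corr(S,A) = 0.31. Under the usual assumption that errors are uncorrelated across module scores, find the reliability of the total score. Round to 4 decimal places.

0.7443

Var(S+A) = 2 + 2·[0.31] = 2 + 0.62 = 2.62.
Because errors are independent across components, Cov(Tᵢ,Tⱼ) = Cov(Xᵢ,Xⱼ); the off-diagonal part of the true-score variance is the same as above.
True-score variance = [0.61 + 0.72] + 0.62 = 1.33 + 0.62 = 1.95.
Reliability = 1.95 / 2.62 = 0.7443.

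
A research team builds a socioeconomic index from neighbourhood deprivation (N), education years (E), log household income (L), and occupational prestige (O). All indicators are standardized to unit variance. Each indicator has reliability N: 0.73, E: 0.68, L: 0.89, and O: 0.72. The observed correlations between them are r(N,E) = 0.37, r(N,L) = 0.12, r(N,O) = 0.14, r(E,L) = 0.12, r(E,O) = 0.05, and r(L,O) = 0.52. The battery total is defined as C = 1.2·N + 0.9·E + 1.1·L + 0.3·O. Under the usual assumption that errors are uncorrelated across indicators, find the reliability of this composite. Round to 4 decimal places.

0.8500

Var(C) = 1.2² + 0.9² + 1.1² + 0.3² + 2·[1.08·0.37 + 1.32·0.12 + 0.36·0.14 + 0.99·0.12 + 0.27·0.05 + 0.33·0.52] = 3.55 + 1.8246 = 5.3746.
Under uncorrelated errors the observed covariances equal the true-score covariances, so only the own-variance terms attenuate.
True-score variance = [1.2²·0.73 + 0.9²·0.68 + 1.1²·0.89 + 0.3²·0.72] + 1.8246 = 2.7437 + 1.8246 = 4.5683.
Reliability = 4.5683 / 5.3746 = 0.8500.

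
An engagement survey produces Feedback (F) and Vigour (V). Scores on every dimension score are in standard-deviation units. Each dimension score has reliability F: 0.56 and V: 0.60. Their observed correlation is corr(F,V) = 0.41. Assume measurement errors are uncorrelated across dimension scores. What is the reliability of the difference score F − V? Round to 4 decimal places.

Var(F−V) = 1 + 1 − 2·0.41 = 2 − 0.82 = 1.18.
With uncorrelated errors the cross-covariances are all true-score covariance, so they carry over unchanged; only the diagonal terms shrink to ρᵢσᵢ².
True-score variance = [0.56 + 0.60] − 0.82 = 1.16 − 0.82 = 0.34.
Reliability = 0.34 / 1.18 = 0.2881.

0.2881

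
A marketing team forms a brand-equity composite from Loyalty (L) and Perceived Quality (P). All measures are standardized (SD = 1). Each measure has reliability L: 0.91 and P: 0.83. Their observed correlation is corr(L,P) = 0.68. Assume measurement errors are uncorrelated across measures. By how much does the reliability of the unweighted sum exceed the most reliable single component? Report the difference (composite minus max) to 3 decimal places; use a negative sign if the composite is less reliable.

0.013

Var(sum) = 2 + 1.36 = 3.36; true-score variance = 1.74 + 1.36 = 3.1; composite reliability = 0.9226.
Max component reliability = 0.9100.
Difference = 0.9226 − 0.9100 = 0.013.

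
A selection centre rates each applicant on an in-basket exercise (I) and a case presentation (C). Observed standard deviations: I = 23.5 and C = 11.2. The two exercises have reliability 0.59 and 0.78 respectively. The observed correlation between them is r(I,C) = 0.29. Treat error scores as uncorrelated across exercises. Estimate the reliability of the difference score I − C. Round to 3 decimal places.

Var(I−C) = 23.5² + 11.2² − 2·23.5·11.2·0.29 = 677.69 − 152.656 = 525.034.
Because errors are independent across components, Cov(Tᵢ,Tⱼ) = Cov(Xᵢ,Xⱼ); the off-diagonal part of the true-score variance is the same as above.
True-score variance = [23.5²·0.59 + 11.2²·0.78] − 152.656 = 423.671 − 152.656 = 271.015.
Reliability = 271.015 / 525.034 = 0.516.

0.516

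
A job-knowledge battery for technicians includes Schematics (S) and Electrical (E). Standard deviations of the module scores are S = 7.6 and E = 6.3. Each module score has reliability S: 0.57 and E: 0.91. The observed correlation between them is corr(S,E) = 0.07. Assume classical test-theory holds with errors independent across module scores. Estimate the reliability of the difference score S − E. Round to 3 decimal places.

Var(S−E) = 7.6² + 6.3² − 2·7.6·6.3·0.07 = 97.45 − 6.7032 = 90.7468.
Under uncorrelated errors the observed covariances equal the true-score covariances, so only the own-variance terms attenuate.
True-score variance = [7.6²·0.57 + 6.3²·0.91] − 6.7032 = 69.0411 − 6.7032 = 62.3379.
Reliability = 62.3379 / 90.7468 = 0.687.

0.687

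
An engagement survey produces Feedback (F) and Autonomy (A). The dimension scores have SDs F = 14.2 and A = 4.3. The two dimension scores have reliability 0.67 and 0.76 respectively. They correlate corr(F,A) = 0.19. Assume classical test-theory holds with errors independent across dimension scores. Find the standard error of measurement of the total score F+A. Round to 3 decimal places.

Var(total) = 220.13 + 23.2028 = 243.333.
True-score variance = 149.151 + 23.2028 = 172.354, so reliability = 0.7083.
Error variance = 243.333 − 172.354 = 70.9788; SEM = √70.9788 = 8.425.

8.425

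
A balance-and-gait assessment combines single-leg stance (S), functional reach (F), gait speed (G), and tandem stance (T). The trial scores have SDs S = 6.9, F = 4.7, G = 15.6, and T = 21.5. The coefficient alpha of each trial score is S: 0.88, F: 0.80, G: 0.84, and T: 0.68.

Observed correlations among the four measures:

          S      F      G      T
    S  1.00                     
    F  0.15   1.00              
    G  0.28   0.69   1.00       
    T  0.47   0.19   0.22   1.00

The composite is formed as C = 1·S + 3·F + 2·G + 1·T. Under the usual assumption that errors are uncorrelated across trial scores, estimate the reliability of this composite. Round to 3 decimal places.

Var(C) = 6.9² + 3²·4.7² + 2²·15.6² + 21.5² + 2·[3·6.9·4.7·0.15 + 2·6.9·15.6·0.28 + 6.9·21.5·0.47 + 6·4.7·15.6·0.69 + 3·4.7·21.5·0.19 + 2·15.6·21.5·0.22] = 1682.11 + 1306.63 = 2988.74.
With uncorrelated errors the cross-covariances are all true-score covariance, so they carry over unchanged; only the diagonal terms shrink to ρᵢσᵢ².
True-score variance = [6.9²·0.88 + 3²·4.7²·0.80 + 2²·15.6²·0.84 + 21.5²·0.68] + 1306.63 = 1332.96 + 1306.63 = 2639.6.
Reliability = 2639.6 / 2988.74 = 0.883.

0.883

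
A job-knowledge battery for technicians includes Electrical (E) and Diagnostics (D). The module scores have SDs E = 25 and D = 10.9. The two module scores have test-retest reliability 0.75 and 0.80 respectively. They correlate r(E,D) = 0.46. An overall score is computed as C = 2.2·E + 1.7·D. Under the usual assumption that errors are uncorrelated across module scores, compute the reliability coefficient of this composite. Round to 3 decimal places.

Var(C) = 2.2²·25² + 1.7²·10.9² + 2·[3.74·25·10.9·0.46] = 3368.36 + 937.618 = 4305.98.
Under uncorrelated errors the observed covariances equal the true-score covariances, so only the own-variance terms attenuate.
True-score variance = [2.2²·25²·0.75 + 1.7²·10.9²·0.80] + 937.618 = 2543.44 + 937.618 = 3481.06.
Reliability = 3481.06 / 4305.98 = 0.808.

0.808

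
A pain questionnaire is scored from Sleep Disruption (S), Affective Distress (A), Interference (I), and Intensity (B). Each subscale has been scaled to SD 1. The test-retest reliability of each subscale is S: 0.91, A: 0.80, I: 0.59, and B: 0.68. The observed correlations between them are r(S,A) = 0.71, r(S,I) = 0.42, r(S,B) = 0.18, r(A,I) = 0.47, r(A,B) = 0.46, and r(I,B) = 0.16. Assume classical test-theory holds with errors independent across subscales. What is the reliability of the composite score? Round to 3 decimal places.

Var(S+A+I+B) = 4 + 2·[0.71 + 0.42 + 0.18 + 0.47 + 0.46 + 0.16] = 4 + 4.8 = 8.8.
Because errors are independent across components, Cov(Tᵢ,Tⱼ) = Cov(Xᵢ,Xⱼ); the off-diagonal part of the true-score variance is the same as above.
True-score variance = [0.91 + 0.80 + 0.59 + 0.68] + 4.8 = 2.98 + 4.8 = 7.78.
Reliability = 7.78 / 8.8 = 0.884.

0.884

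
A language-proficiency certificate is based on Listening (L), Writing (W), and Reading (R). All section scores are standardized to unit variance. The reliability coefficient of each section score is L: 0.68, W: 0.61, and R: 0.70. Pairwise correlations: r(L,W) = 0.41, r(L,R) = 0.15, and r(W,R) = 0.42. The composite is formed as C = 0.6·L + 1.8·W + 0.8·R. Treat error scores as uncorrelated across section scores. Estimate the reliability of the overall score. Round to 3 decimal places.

Var(C) = 0.6² + 1.8² + 0.8² + 2·[1.08·0.41 + 0.48·0.15 + 1.44·0.42] = 4.24 + 2.2392 = 6.4792.
With uncorrelated errors the cross-covariances are all true-score covariance, so they carry over unchanged; only the diagonal terms shrink to ρᵢσᵢ².
True-score variance = [0.6²·0.68 + 1.8²·0.61 + 0.8²·0.70] + 2.2392 = 2.6692 + 2.2392 = 4.9084.
Reliability = 4.9084 / 6.4792 = 0.758.

0.758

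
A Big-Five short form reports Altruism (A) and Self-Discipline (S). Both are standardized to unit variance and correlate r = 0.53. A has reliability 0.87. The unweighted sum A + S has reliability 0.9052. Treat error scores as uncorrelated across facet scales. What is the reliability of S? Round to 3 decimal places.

0.840

Var(A+S) = 2 + 2·0.53 = 3.060.
True-score variance = ρ_A + ρ_S + 2·0.53, so 0.9052 = (0.87 + ρ_S + 1.06) / 3.060.
ρ_S = 0.9052·3.060 − 0.87 − 1.06 = 0.840.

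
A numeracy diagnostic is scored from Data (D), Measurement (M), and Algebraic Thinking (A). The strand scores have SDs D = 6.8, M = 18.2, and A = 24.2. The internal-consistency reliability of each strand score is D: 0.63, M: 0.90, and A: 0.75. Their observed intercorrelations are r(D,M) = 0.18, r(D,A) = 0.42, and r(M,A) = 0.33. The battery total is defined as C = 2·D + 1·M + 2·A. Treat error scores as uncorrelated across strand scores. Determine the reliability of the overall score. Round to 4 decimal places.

0.8317

Var(C) = 2²·6.8² + 18.2² + 2²·24.2² + 2·[2·6.8·18.2·0.18 + 4·6.8·24.2·0.42 + 2·18.2·24.2·0.33] = 2858.76 + 1223.41 = 4082.17.
Under uncorrelated errors the observed covariances equal the true-score covariances, so only the own-variance terms attenuate.
True-score variance = [2²·6.8²·0.63 + 18.2²·0.90 + 2²·24.2²·0.75] + 1223.41 = 2171.56 + 1223.41 = 3394.97.
Reliability = 3394.97 / 4082.17 = 0.8317.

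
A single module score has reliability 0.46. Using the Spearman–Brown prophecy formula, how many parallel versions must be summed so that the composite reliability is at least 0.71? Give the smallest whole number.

k ≥ ρ*(1−ρ₁)/(ρ₁(1−ρ*)) = 0.71·0.54 / (0.46·0.29) = 2.874.
Smallest integer k = 3.

3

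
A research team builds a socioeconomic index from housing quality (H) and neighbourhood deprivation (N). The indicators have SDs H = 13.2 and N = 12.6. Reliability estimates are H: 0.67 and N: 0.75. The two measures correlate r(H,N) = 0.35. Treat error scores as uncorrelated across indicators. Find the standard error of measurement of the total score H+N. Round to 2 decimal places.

Var(total) = 333 + 116.424 = 449.424.
True-score variance = 235.811 + 116.424 = 352.235, so reliability = 0.7837.
Error variance = 449.424 − 352.235 = 97.1892; SEM = √97.1892 = 9.86.

9.86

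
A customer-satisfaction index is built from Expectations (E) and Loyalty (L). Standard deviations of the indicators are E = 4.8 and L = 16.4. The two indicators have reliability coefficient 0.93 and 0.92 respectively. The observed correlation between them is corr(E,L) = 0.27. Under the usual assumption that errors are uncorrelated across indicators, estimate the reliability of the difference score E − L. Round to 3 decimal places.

0.907

Var(E−L) = 4.8² + 16.4² − 2·4.8·16.4·0.27 = 292 − 42.5088 = 249.491.
With uncorrelated errors the cross-covariances are all true-score covariance, so they carry over unchanged; only the diagonal terms shrink to ρᵢσᵢ².
True-score variance = [4.8²·0.93 + 16.4²·0.92] − 42.5088 = 268.87 − 42.5088 = 226.362.
Reliability = 226.362 / 249.491 = 0.907.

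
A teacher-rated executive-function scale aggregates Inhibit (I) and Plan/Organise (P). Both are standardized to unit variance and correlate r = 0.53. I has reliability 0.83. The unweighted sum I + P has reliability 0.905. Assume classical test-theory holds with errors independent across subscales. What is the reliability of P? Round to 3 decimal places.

Var(I+P) = 2 + 2·0.53 = 3.060.
True-score variance = ρ_I + ρ_P + 2·0.53, so 0.905 = (0.83 + ρ_P + 1.06) / 3.060.
ρ_P = 0.905·3.060 − 0.83 − 1.06 = 0.879.

0.879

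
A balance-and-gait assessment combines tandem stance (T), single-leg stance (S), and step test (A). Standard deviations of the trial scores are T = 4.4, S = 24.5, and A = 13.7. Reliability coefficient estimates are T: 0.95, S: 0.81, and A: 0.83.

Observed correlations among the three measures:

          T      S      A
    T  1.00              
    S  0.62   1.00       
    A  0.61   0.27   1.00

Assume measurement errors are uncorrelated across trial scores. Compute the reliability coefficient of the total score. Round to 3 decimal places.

0.877

Var(T+S+A) = 4.4² + 24.5² + 13.7² + 2·[4.4·24.5·0.62 + 4.4·13.7·0.61 + 24.5·13.7·0.27] = 807.3 + 388.465 = 1195.76.
Because errors are independent across components, Cov(Tᵢ,Tⱼ) = Cov(Xᵢ,Xⱼ); the off-diagonal part of the true-score variance is the same as above.
True-score variance = [4.4²·0.95 + 24.5²·0.81 + 13.7²·0.83] + 388.465 = 660.377 + 388.465 = 1048.84.
Reliability = 1048.84 / 1195.76 = 0.877.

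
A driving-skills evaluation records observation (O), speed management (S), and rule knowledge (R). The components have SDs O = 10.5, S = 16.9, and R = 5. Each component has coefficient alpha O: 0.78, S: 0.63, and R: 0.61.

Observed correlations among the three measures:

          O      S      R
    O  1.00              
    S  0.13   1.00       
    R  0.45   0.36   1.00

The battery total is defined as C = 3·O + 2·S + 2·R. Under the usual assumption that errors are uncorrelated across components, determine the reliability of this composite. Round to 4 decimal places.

0.7762

Var(C) = 3²·10.5² + 2²·16.9² + 2²·5² + 2·[6·10.5·16.9·0.13 + 6·10.5·5·0.45 + 4·16.9·5·0.36] = 2234.69 + 803.682 = 3038.37.
Under uncorrelated errors the observed covariances equal the true-score covariances, so only the own-variance terms attenuate.
True-score variance = [3²·10.5²·0.78 + 2²·16.9²·0.63 + 2²·5²·0.61] + 803.682 = 1554.69 + 803.682 = 2358.37.
Reliability = 2358.37 / 3038.37 = 0.7762.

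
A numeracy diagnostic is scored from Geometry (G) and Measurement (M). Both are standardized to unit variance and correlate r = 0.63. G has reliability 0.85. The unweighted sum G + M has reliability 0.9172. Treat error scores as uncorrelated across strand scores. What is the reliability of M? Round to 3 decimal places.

0.880

Var(G+M) = 2 + 2·0.63 = 3.260.
True-score variance = ρ_G + ρ_M + 2·0.63, so 0.9172 = (0.85 + ρ_M + 1.26) / 3.260.
ρ_M = 0.9172·3.260 − 0.85 − 1.26 = 0.880.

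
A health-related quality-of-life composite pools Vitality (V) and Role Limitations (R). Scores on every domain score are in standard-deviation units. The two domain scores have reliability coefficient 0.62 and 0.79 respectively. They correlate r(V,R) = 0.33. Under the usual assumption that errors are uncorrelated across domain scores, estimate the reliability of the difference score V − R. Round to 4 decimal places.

Var(V−R) = 1 + 1 − 2·0.33 = 2 − 0.66 = 1.34.
Because errors are independent across components, Cov(Tᵢ,Tⱼ) = Cov(Xᵢ,Xⱼ); the off-diagonal part of the true-score variance is the same as above.
True-score variance = [0.62 + 0.79] − 0.66 = 1.41 − 0.66 = 0.75.
Reliability = 0.75 / 1.34 = 0.5597.

0.5597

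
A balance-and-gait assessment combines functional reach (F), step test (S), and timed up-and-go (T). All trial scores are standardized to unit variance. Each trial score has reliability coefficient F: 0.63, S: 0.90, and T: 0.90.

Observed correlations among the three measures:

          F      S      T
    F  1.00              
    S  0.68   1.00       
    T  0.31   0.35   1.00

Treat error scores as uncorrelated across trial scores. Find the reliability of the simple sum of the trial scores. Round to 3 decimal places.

Var(F+S+T) = 3 + 2·[0.68 + 0.31 + 0.35] = 3 + 2.68 = 5.68.
Under uncorrelated errors the observed covariances equal the true-score covariances, so only the own-variance terms attenuate.
True-score variance = [0.63 + 0.90 + 0.90] + 2.68 = 2.43 + 2.68 = 5.11.
Reliability = 5.11 / 5.68 = 0.900.

0.900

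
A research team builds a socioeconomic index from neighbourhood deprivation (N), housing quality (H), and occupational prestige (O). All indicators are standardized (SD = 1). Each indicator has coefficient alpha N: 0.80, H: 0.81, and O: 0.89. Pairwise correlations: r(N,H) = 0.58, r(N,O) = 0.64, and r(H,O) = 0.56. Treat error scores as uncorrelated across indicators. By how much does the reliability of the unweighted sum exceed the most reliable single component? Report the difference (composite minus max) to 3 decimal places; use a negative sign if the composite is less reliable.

0.034

Var(sum) = 3 + 3.56 = 6.56; true-score variance = 2.5 + 3.56 = 6.06; composite reliability = 0.9238.
Max component reliability = 0.8900.
Difference = 0.9238 − 0.8900 = 0.034.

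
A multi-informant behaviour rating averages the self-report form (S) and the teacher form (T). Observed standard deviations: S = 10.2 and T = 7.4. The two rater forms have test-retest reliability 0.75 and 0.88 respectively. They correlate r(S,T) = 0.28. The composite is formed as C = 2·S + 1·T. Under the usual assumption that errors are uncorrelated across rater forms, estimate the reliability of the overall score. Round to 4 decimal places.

Var(C) = 2²·10.2² + 7.4² + 2·[2·10.2·7.4·0.28] = 470.92 + 84.5376 = 555.458.
Under uncorrelated errors the observed covariances equal the true-score covariances, so only the own-variance terms attenuate.
True-score variance = [2²·10.2²·0.75 + 7.4²·0.88] + 84.5376 = 360.309 + 84.5376 = 444.846.
Reliability = 444.846 / 555.458 = 0.8009.

0.8009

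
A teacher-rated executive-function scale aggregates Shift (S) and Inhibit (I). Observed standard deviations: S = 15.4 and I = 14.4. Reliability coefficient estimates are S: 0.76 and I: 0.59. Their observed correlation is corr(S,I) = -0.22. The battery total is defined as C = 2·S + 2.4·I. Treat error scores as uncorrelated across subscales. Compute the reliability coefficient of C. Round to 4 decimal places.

Var(C) = 2²·15.4² + 2.4²·14.4² + 2·[4.8·15.4·14.4·(-0.22)] = 2143.03 − 468.357 = 1674.68.
Under uncorrelated errors the observed covariances equal the true-score covariances, so only the own-variance terms attenuate.
True-score variance = [2²·15.4²·0.76 + 2.4²·14.4²·0.59] − 468.357 = 1425.66 − 468.357 = 957.302.
Reliability = 957.302 / 1674.68 = 0.5716.

0.5716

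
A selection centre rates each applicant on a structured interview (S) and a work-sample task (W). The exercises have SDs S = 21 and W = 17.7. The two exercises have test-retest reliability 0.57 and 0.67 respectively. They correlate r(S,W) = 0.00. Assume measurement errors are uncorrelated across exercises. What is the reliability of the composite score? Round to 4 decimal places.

0.6115

Var(S+W) = 21² + 17.7² + 2·[21·17.7·0.00] = 754.29 + 0 = 754.29.
Because errors are independent across components, Cov(Tᵢ,Tⱼ) = Cov(Xᵢ,Xⱼ); the off-diagonal part of the true-score variance is the same as above.
True-score variance = [21²·0.57 + 17.7²·0.67] + 0 = 461.274 + 0 = 461.274.
Reliability = 461.274 / 754.29 = 0.6115.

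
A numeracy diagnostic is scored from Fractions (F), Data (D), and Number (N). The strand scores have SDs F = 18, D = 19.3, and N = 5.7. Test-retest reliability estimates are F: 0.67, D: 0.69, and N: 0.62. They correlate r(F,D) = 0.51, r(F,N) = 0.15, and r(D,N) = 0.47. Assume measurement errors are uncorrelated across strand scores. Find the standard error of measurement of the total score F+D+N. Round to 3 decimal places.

15.321

Var(total) = 728.98 + 488.537 = 1217.52.
True-score variance = 494.242 + 488.537 = 982.779, so reliability = 0.8072.
Error variance = 1217.52 − 982.779 = 234.738; SEM = √234.738 = 15.321.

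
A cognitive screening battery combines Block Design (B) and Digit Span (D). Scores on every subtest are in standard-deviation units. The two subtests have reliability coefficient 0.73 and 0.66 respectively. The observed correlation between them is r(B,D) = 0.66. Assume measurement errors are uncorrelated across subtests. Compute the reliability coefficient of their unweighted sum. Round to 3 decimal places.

Var(B+D) = 2 + 2·[0.66] = 2 + 1.32 = 3.32.
Under uncorrelated errors the observed covariances equal the true-score covariances, so only the own-variance terms attenuate.
True-score variance = [0.73 + 0.66] + 1.32 = 1.39 + 1.32 = 2.71.
Reliability = 2.71 / 3.32 = 0.816.

0.816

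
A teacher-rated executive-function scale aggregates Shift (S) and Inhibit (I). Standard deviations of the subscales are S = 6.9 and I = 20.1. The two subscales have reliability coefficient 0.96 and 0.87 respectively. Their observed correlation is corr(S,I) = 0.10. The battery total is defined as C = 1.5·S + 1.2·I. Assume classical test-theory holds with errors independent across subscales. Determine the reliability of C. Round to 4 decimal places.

0.8918

Var(C) = 1.5²·6.9² + 1.2²·20.1² + 2·[1.8·6.9·20.1·0.10] = 688.897 + 49.9284 = 738.825.
With uncorrelated errors the cross-covariances are all true-score covariance, so they carry over unchanged; only the diagonal terms shrink to ρᵢσᵢ².
True-score variance = [1.5²·6.9²·0.96 + 1.2²·20.1²·0.87] + 49.9284 = 608.981 + 49.9284 = 658.91.
Reliability = 658.91 / 738.825 = 0.8918.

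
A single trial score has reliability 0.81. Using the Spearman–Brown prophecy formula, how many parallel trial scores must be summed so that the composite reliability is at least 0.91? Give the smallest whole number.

3

k ≥ ρ*(1−ρ₁)/(ρ₁(1−ρ*)) = 0.91·0.19 / (0.81·0.09) = 2.372.
Smallest integer k = 3.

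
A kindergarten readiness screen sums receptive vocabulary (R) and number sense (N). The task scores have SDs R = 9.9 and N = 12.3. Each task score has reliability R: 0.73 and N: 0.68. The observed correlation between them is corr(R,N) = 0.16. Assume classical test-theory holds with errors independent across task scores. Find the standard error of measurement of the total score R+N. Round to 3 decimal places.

Var(total) = 249.3 + 38.9664 = 288.266.
True-score variance = 174.425 + 38.9664 = 213.391, so reliability = 0.7403.
Error variance = 288.266 − 213.391 = 74.8755; SEM = √74.8755 = 8.653.

8.653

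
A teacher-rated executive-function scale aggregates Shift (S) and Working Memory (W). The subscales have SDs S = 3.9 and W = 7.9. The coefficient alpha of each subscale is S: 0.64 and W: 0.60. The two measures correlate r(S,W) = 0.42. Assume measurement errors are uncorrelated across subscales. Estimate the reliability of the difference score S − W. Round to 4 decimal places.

Var(S−W) = 3.9² + 7.9² − 2·3.9·7.9·0.42 = 77.62 − 25.8804 = 51.7396.
With uncorrelated errors the cross-covariances are all true-score covariance, so they carry over unchanged; only the diagonal terms shrink to ρᵢσᵢ².
True-score variance = [3.9²·0.64 + 7.9²·0.60] − 25.8804 = 47.1804 − 25.8804 = 21.3.
Reliability = 21.3 / 51.7396 = 0.4117.

0.4117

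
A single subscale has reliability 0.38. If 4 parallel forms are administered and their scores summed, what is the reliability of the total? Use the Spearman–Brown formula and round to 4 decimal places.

ρ_k = kρ / (1 + (k−1)ρ) = 4·0.38 / (1 + 3·0.38) = 1.520 / 2.140 = 0.7103.

0.7103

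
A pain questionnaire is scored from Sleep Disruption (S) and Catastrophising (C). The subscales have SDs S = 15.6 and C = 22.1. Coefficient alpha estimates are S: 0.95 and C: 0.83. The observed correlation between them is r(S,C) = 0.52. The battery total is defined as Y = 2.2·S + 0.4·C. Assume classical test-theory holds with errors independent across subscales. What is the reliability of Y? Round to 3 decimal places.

0.954

Var(Y) = 2.2²·15.6² + 0.4²·22.1² + 2·[0.88·15.6·22.1·0.52] = 1256.01 + 315.524 = 1571.53.
With uncorrelated errors the cross-covariances are all true-score covariance, so they carry over unchanged; only the diagonal terms shrink to ρᵢσᵢ².
True-score variance = [2.2²·15.6²·0.95 + 0.4²·22.1²·0.83] + 315.524 = 1183.83 + 315.524 = 1499.35.
Reliability = 1499.35 / 1571.53 = 0.954.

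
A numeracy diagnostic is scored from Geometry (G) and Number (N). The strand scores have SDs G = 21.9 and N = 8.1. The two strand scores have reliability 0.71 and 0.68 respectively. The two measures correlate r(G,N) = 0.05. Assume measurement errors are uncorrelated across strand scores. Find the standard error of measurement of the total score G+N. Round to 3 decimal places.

Var(total) = 545.22 + 17.739 = 562.959.
True-score variance = 385.138 + 17.739 = 402.877, so reliability = 0.7156.
Error variance = 562.959 − 402.877 = 160.082; SEM = √160.082 = 12.652.

12.652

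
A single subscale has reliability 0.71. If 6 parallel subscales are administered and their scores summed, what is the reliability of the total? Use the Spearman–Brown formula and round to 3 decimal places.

ρ_k = kρ / (1 + (k−1)ρ) = 6·0.71 / (1 + 5·0.71) = 4.260 / 4.550 = 0.936.

0.936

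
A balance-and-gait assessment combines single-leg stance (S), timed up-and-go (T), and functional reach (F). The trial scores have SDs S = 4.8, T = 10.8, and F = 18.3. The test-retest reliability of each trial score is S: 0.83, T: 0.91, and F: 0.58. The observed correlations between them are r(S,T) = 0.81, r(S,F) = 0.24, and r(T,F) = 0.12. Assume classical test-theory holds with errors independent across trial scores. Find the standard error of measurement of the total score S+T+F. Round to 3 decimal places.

Var(total) = 474.57 + 173.578 = 648.148.
True-score variance = 319.502 + 173.578 = 493.079, so reliability = 0.7608.
Error variance = 648.148 − 493.079 = 155.068; SEM = √155.068 = 12.453.

12.453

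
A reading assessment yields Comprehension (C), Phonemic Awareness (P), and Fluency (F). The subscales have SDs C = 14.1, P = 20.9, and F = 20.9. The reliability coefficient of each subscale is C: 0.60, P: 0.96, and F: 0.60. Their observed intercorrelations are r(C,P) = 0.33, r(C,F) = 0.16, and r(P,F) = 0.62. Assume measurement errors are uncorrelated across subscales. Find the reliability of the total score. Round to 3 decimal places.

0.857

Var(C+P+F) = 14.1² + 20.9² + 20.9² + 2·[14.1·20.9·0.33 + 14.1·20.9·0.16 + 20.9·20.9·0.62] = 1072.43 + 830.441 = 1902.87.
With uncorrelated errors the cross-covariances are all true-score covariance, so they carry over unchanged; only the diagonal terms shrink to ρᵢσᵢ².
True-score variance = [14.1²·0.60 + 20.9²·0.96 + 20.9²·0.60] + 830.441 = 800.71 + 830.441 = 1631.15.
Reliability = 1631.15 / 1902.87 = 0.857.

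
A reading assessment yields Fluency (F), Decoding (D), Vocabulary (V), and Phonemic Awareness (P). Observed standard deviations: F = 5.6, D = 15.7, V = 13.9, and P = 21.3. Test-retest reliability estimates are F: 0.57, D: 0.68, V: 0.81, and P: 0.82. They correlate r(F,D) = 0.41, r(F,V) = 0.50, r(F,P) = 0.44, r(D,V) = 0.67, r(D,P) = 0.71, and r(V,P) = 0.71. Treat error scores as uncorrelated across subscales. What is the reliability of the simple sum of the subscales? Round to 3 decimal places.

0.911

Var(F+D+V+P) = 5.6² + 15.7² + 13.9² + 21.3² + 2·[5.6·15.7·0.41 + 5.6·13.9·0.50 + 5.6·21.3·0.44 + 15.7·13.9·0.67 + 15.7·21.3·0.71 + 13.9·21.3·0.71] = 924.75 + 1442.61 = 2367.36.
Under uncorrelated errors the observed covariances equal the true-score covariances, so only the own-variance terms attenuate.
True-score variance = [5.6²·0.57 + 15.7²·0.68 + 13.9²·0.81 + 21.3²·0.82] + 1442.61 = 714.014 + 1442.61 = 2156.62.
Reliability = 2156.62 / 2367.36 = 0.911.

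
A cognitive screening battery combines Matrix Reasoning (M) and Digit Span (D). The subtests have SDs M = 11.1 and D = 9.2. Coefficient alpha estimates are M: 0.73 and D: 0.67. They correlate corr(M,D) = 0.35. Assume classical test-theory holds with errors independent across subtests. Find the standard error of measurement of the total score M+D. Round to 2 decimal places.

7.82

Var(total) = 207.85 + 71.484 = 279.334.
True-score variance = 146.652 + 71.484 = 218.136, so reliability = 0.7809.
Error variance = 279.334 − 218.136 = 61.1979; SEM = √61.1979 = 7.82.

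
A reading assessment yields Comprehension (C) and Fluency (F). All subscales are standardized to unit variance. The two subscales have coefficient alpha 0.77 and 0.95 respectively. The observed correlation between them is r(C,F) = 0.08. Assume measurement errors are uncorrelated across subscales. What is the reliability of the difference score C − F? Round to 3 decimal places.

0.848

Var(C−F) = 1 + 1 − 2·0.08 = 2 − 0.16 = 1.84.
Because errors are independent across components, Cov(Tᵢ,Tⱼ) = Cov(Xᵢ,Xⱼ); the off-diagonal part of the true-score variance is the same as above.
True-score variance = [0.77 + 0.95] − 0.16 = 1.72 − 0.16 = 1.56.
Reliability = 1.56 / 1.84 = 0.848.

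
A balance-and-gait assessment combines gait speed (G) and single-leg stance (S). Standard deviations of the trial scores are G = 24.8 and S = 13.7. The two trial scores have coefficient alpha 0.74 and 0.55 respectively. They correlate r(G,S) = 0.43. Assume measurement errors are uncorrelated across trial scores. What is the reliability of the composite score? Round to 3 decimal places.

0.777

Var(G+S) = 24.8² + 13.7² + 2·[24.8·13.7·0.43] = 802.73 + 292.194 = 1094.92.
Because errors are independent across components, Cov(Tᵢ,Tⱼ) = Cov(Xᵢ,Xⱼ); the off-diagonal part of the true-score variance is the same as above.
True-score variance = [24.8²·0.74 + 13.7²·0.55] + 292.194 = 558.359 + 292.194 = 850.553.
Reliability = 850.553 / 1094.92 = 0.777.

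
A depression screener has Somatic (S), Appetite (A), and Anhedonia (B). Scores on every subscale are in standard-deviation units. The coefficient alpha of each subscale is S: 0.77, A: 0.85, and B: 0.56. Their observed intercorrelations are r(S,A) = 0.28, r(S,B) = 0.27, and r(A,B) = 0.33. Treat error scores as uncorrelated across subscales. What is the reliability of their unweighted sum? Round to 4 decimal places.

0.8277

Var(S+A+B) = 3 + 2·[0.28 + 0.27 + 0.33] = 3 + 1.76 = 4.76.
Under uncorrelated errors the observed covariances equal the true-score covariances, so only the own-variance terms attenuate.
True-score variance = [0.77 + 0.85 + 0.56] + 1.76 = 2.18 + 1.76 = 3.94.
Reliability = 3.94 / 4.76 = 0.8277.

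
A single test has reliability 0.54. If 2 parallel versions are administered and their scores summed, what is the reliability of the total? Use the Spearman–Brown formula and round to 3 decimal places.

0.701

ρ_k = kρ / (1 + (k−1)ρ) = 2·0.54 / (1 + 1·0.54) = 1.080 / 1.540 = 0.701.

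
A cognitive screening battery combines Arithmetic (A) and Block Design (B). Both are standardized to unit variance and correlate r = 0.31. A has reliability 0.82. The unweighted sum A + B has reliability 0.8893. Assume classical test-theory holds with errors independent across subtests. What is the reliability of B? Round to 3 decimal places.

Var(A+B) = 2 + 2·0.31 = 2.620.
True-score variance = ρ_A + ρ_B + 2·0.31, so 0.8893 = (0.82 + ρ_B + 0.62) / 2.620.
ρ_B = 0.8893·2.620 − 0.82 − 0.62 = 0.890.

0.890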